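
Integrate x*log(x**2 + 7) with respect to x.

Let u = x**2 + 7, so du = (2*x) dx.
The integral becomes (1/2)·∫ log(u) du; integrate by parts with u′=log(u), dv′=du.

x**2*log(x**2 + 7)/2 - x**2/2 + 7*log(x**2 + 7)/2 + C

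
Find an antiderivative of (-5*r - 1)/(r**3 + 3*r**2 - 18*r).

log(r)/18 - 16*log(r - 3)/27 + 29*log(r + 6)/54 + C

Factor the denominator: r*(r - 3)*(r + 6).
Partial-fraction decomposition: 29/(54*(r + 6)) - 16/(27*(r - 3)) + 1/(18*r).
Integrate each term: A/(r−a) contributes A·log|r−a|.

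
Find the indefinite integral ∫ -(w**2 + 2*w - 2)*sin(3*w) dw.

w**2*cos(3*w)/3 - 2*w*sin(3*w)/9 + 2*w*cos(3*w)/3 - 2*sin(3*w)/9 - 20*cos(3*w)/27 + C

Use integration by parts with u = w**2 + 2*w - 2, dv = -sin(3*w) dw, so v = cos(3*w)/3.
Apply parts 2 times (tabular method): alternate signs, differentiate u down to 0, integrate dv up.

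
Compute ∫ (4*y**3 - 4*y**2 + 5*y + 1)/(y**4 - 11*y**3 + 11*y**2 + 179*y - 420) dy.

Factor the denominator: (y - 7)*(y - 5)*(y - 3)*(y + 4).
Partial-fraction decomposition: 113/(231*(y + 4)) + 11/(7*(y - 3)) - 71/(6*(y - 5)) + 303/(22*(y - 7)).
Integrate each term: A/(y−a) contributes A·log|y−a|.

303*log(y - 7)/22 - 71*log(y - 5)/6 + 11*log(y - 3)/7 + 113*log(y + 4)/231 + C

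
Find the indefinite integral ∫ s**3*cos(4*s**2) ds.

s**2*sin(4*s**2)/8 + cos(4*s**2)/32 + C

Let u = s², du = 2s ds; rewrite as (1/2)∫ u^1·cos(4u) du.
Now integrate by parts 1 time.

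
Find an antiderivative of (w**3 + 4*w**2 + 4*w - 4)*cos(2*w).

w**3*sin(2*w)/2 + 2*w**2*sin(2*w) + 3*w**2*cos(2*w)/4 + 5*w*sin(2*w)/4 + 2*w*cos(2*w) - 3*sin(2*w) + 5*cos(2*w)/8 + C

Use integration by parts with u = w**3 + 4*w**2 + 4*w - 4, dv = cos(2*w) dw, so v = sin(2*w)/2.
Apply parts 3 times (tabular method): alternate signs, differentiate u down to 0, integrate dv up.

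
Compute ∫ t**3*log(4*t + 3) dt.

Use integration by parts with u = log(4*t + 3), dv = t**3 dt.
Then du = 4/(4*t + 3) dt and v = t**4/4.

t**4*log(4*t + 3)/4 - t**4/16 + t**3/16 - 9*t**2/128 + 27*t/256 - 81*log(4*t + 3)/1024 + C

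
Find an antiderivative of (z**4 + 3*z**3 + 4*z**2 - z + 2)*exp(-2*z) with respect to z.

Use integration by parts with u = z**4 + 3*z**3 + 4*z**2 - z + 2, dv = exp(-2*z) dz, so v = -exp(-2*z)/2.
Apply parts 4 times (tabular method): alternate signs, differentiate u down to 0, integrate dv up.

(-4*z**4 - 20*z**3 - 46*z**2 - 42*z - 29)*exp(-2*z)/8 + C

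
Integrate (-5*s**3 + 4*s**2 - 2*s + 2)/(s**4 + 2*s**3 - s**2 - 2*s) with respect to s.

Factor the denominator: s*(s - 1)*(s + 1)*(s + 2).
Partial-fraction decomposition: -31/(3*(s + 2)) + 13/(2*(s + 1)) - 1/(6*(s - 1)) - 1/s.
Integrate each term: A/(s−a) contributes A·log|s−a|.

-log(s) - log(s - 1)/6 + 13*log(s + 1)/2 - 31*log(s + 2)/3 + C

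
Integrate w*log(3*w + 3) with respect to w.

w**2*log(3*w + 3)/2 - w**2/4 + w/2 - log(w + 1)/2 + C

Use integration by parts with u = log(3*w + 3), dv = w dw.
Then du = 3/(3*w + 3) dw and v = w**2/2.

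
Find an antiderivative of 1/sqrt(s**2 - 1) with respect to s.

Substitute s = sec(θ), so ds = sec(θ)*tan(θ) dθ and the radical becomes sqrt(s**2 - 1) = tan(θ) by the Pythagorean identity.
Integrate the resulting trig expression in θ, then back-substitute sec(θ) = s, tan(θ) = sqrt(s**2 - 1) (absorbing any constant into C).

log(s + sqrt(s**2 - 1)) + C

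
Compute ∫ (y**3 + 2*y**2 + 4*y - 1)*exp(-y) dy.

Use integration by parts with u = y**3 + 2*y**2 + 4*y - 1, dv = exp(-y) dy, so v = -exp(-y).
Apply parts 3 times (tabular method): alternate signs, differentiate u down to 0, integrate dv up.

(-y**3 - 5*y**2 - 14*y - 13)*exp(-y) + C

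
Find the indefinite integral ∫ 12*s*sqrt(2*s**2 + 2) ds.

2*(2*s**2 + 2)**(3/2) + C

Let u = 2*s**2 + 2, so du = (4*s) ds.
Rewriting, the integral becomes 3·∫ √u du = 3·(2/3)u^(3/2).
Substituting back, u = 2*s**2 + 2.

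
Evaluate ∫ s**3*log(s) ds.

Use integration by parts with u = log(s), dv = s**3 ds.
Then du = 1/s ds and v = s**4/4.

s**4*log(s)/4 - s**4/16 + C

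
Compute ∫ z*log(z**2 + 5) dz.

Let u = z**2 + 5, so du = (2*z) dz.
The integral becomes (1/2)·∫ log(u) du; integrate by parts with u′=log(u), dv′=du.

z**2*log(z**2 + 5)/2 - z**2/2 + 5*log(z**2 + 5)/2 + C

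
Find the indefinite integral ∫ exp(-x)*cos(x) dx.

Let I denote the integral. Integrate by parts with u = cos(x), dv = exp(-x) dx, so v = -exp(-x): I = -exp(-x)*cos(x) − ∫ exp(-x)*sin(x) dx.
Apply parts again with u = sin(x), dv = exp(-x) dx: ∫ exp(-x)*sin(x) dx = -exp(-x)*sin(x) + I. Substituting back brings back I: I = exp(-x)*sin(x) - exp(-x)*cos(x) − I.
Solving for I: (1 + 1)·I equals the remaining terms, so I = (1/2)·(exp(-x)*sin(x) - exp(-x)*cos(x)).

exp(-x)*sin(x)/2 - exp(-x)*cos(x)/2 + C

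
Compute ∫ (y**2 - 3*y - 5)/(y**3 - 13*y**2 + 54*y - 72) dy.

13*log(y - 6)/6 + log(y - 4)/2 - 5*log(y - 3)/3 + C

Factor the denominator: (y - 6)*(y - 4)*(y - 3).
Partial-fraction decomposition: -5/(3*(y - 3)) + 1/(2*(y - 4)) + 13/(6*(y - 6)).
Integrate each term: A/(y−a) contributes A·log|y−a|.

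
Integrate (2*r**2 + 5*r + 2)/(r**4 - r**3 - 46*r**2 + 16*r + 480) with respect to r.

Factor the denominator: (r - 6)*(r - 4)*(r + 4)*(r + 5).
Partial-fraction decomposition: -3/(11*(r + 5)) + 7/(40*(r + 4)) - 3/(8*(r - 4)) + 26/(55*(r - 6)).
Integrate each term: A/(r−a) contributes A·log|r−a|.

26*log(r - 6)/55 - 3*log(r - 4)/8 + 7*log(r + 4)/40 - 3*log(r + 5)/11 + C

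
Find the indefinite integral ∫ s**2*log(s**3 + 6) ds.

s**3*log(s**3 + 6)/3 - s**3/3 + 2*log(s**3 + 6) + C

Let u = s**3 + 6, so du = (3*s**2) ds.
The integral becomes (1/3)·∫ log(u) du; integrate by parts with u′=log(u), dv′=du.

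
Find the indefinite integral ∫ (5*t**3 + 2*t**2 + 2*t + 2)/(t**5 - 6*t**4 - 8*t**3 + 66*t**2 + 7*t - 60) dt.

Factor the denominator: (t - 5)*(t - 4)*(t - 1)*(t + 1)*(t + 3).
Partial-fraction decomposition: -121/(448*(t + 3)) + 1/(40*(t + 1)) + 11/(96*(t - 1)) - 362/(105*(t - 4)) + 229/(64*(t - 5)).
Integrate each term: A/(t−a) contributes A·log|t−a|.

229*log(t - 5)/64 - 362*log(t - 4)/105 + 11*log(t - 1)/96 + log(t + 1)/40 - 121*log(t + 3)/448 + C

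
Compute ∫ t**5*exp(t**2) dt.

(t**4 - 2*t**2 + 2)*exp(t**2)/2 + C

Let u = t², du = 2t dt; rewrite as (1/2)∫ u^2·exp(1u) du.
Now integrate by parts 2 times.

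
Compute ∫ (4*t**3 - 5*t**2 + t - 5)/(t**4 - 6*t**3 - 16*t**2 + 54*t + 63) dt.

Factor the denominator: (t - 7)*(t - 3)*(t + 1)*(t + 3).
Partial-fraction decomposition: 161/(120*(t + 3)) - 15/(64*(t + 1)) - 61/(96*(t - 3)) + 1129/(320*(t - 7)).
Integrate each term: A/(t−a) contributes A·log|t−a|.

1129*log(t - 7)/320 - 61*log(t - 3)/96 - 15*log(t + 1)/64 + 161*log(t + 3)/120 + C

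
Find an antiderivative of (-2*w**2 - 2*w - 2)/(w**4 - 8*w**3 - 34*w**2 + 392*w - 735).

-57*log(w - 7)/56 + 31*log(w - 5)/24 - 13*log(w - 3)/40 + 43*log(w + 7)/840 + C

Factor the denominator: (w - 7)*(w - 5)*(w - 3)*(w + 7).
Partial-fraction decomposition: 43/(840*(w + 7)) - 13/(40*(w - 3)) + 31/(24*(w - 5)) - 57/(56*(w - 7)).
Integrate each term: A/(w−a) contributes A·log|w−a|.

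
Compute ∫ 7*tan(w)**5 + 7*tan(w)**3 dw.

7*tan(w)**4/4 + C

Let u = tan(w), so du = (tan(w)**2 + 1) dw.
Rewriting, the integral becomes 7·∫ u^3 du = 7·u^4/4.
Substituting back, u = tan(w).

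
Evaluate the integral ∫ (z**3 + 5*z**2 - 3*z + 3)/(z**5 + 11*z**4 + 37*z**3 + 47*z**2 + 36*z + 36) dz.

Factor the denominator: (z + 2)*(z + 3)*(z + 6)*(z**2 + 1).
Partial-fraction decomposition: -(3*z + 19)/(185*(z**2 + 1)) - 5/(148*(z + 6)) - 1/(z + 3) + 21/(20*(z + 2)).
Integrate each term; A/(z−a) gives A·log|z−a|; the (Bz+D)/(z²+p²) term gives a log and an atan.

21*log(z + 2)/20 - log(z + 3) - 5*log(z + 6)/148 - 3*log(z**2 + 1)/370 - 19*atan(z)/185 + C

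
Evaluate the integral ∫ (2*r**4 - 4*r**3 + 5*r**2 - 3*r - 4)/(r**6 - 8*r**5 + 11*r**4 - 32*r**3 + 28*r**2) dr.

-53*log(r)/196 + 1825*log(r - 7)/7791 + 2*log(r - 1)/15 - 103*log(r**2 + 4)/2120 + 49*atan(r/2)/265 + 1/(7*r) + C

Factor the denominator: r**2*(r - 7)*(r - 1)*(r**2 + 4).
Partial-fraction decomposition: -(103*r - 392)/(1060*(r**2 + 4)) + 2/(15*(r - 1)) + 1825/(7791*(r - 7)) - 53/(196*r) - 1/(7*r**2).
Integrate each term; A/(r−a) gives A·log|r−a|; the (Br+D)/(r²+p²) term gives a log and an atan.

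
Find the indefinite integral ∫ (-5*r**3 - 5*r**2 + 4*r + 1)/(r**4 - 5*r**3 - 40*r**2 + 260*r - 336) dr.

-95*log(r - 6)/8 + 383*log(r - 4)/44 - 17*log(r - 2)/24 - 37*log(r + 7)/33 + C

Factor the denominator: (r - 6)*(r - 4)*(r - 2)*(r + 7).
Partial-fraction decomposition: -37/(33*(r + 7)) - 17/(24*(r - 2)) + 383/(44*(r - 4)) - 95/(8*(r - 6)).
Integrate each term: A/(r−a) contributes A·log|r−a|.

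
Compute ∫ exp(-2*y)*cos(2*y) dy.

Let I denote the integral. Integrate by parts with u = cos(2*y), dv = exp(-2*y) dy, so v = -exp(-2*y)/2: I = -exp(-2*y)*cos(2*y)/2 − ∫ exp(-2*y)*sin(2*y) dy.
Apply parts again with u = sin(2*y), dv = exp(-2*y) dy: ∫ exp(-2*y)*sin(2*y) dy = -exp(-2*y)*sin(2*y)/2 + I. Substituting back brings back I: I = exp(-2*y)*sin(2*y)/2 - exp(-2*y)*cos(2*y)/2 − I.
Solving for I: (1 + 1)·I equals the remaining terms, so I = (1/2)·(exp(-2*y)*sin(2*y)/2 - exp(-2*y)*cos(2*y)/2).

exp(-2*y)*sin(2*y)/4 - exp(-2*y)*cos(2*y)/4 + C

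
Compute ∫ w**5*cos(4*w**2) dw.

w**4*sin(4*w**2)/8 + w**2*cos(4*w**2)/16 - sin(4*w**2)/64 + C

Let u = w², du = 2w dw; rewrite as (1/2)∫ u^2·cos(4u) du.
Now integrate by parts 2 times.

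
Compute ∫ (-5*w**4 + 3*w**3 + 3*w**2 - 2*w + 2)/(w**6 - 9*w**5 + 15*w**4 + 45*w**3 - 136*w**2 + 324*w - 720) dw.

Factor the denominator: (w - 5)*(w - 4)*(w - 3)*(w + 3)*(w**2 + 4).
Partial-fraction decomposition: (517*w + 468)/(3770*(w**2 + 4)) + 451/(4368*(w + 3)) - 301/(156*(w - 3)) + 523/(70*(w - 4)) - 2683/(464*(w - 5)).
Integrate each term; A/(w−a) gives A·log|w−a|; the (Bw+D)/(w²+p²) term gives a log and an atan.

-2683*log(w - 5)/464 + 523*log(w - 4)/70 - 301*log(w - 3)/156 + 451*log(w + 3)/4368 + 517*log(w**2 + 4)/7540 + 9*atan(w/2)/145 + C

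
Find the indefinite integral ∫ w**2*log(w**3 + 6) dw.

Let u = w**3 + 6, so du = (3*w**2) dw.
The integral becomes (1/3)·∫ log(u) du; integrate by parts with u′=log(u), dv′=du.

w**3*log(w**3 + 6)/3 - w**3/3 + 2*log(w**3 + 6) + C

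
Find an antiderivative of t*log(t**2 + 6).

Let u = t**2 + 6, so du = (2*t) dt.
The integral becomes (1/2)·∫ log(u) du; integrate by parts with u′=log(u), dv′=du.

t**2*log(t**2 + 6)/2 - t**2/2 + 3*log(t**2 + 6) + C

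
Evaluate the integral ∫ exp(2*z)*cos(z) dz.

exp(2*z)*sin(z)/5 + 2*exp(2*z)*cos(z)/5 + C

Let I denote the integral. Integrate by parts with u = cos(z), dv = exp(2*z) dz, so v = exp(2*z)/2: I = exp(2*z)*cos(z)/2 + (1/2)·∫ exp(2*z)*sin(z) dz.
Apply parts again with u = sin(z), dv = exp(2*z) dz: ∫ exp(2*z)*sin(z) dz = exp(2*z)*sin(z)/2 − (1/2)·I. Substituting back brings back I: I = exp(2*z)*sin(z)/4 + exp(2*z)*cos(z)/2 − (1/4)·I.
Solving for I: (1 + 1/4)·I equals the remaining terms, so I = (4/5)·(exp(2*z)*sin(z)/4 + exp(2*z)*cos(z)/2).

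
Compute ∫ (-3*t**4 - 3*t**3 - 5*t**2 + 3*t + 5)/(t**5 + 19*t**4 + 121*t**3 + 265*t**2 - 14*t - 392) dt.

Factor the denominator: (t - 1)*(t + 2)*(t + 4)*(t + 7)**2.
Partial-fraction decomposition: 3907/(960*(t + 7)) + 429/(8*(t + 7)**2) - 221/(30*(t + 4)) + 3/(10*(t + 2)) - 1/(320*(t - 1)).
Integrate each term; A/(t−a) gives A·log|t−a|; A/(t−a)² gives −A/(t−a).

-log(t - 1)/320 + 3*log(t + 2)/10 - 221*log(t + 4)/30 + 3907*log(t + 7)/960 - 429/(8*t + 56) + C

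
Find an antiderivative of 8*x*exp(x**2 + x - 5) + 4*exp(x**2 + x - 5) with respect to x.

4*exp(x**2 + x - 5) + C

Let u = x**2 + x - 5, so du = (2*x + 1) dx.
Rewriting, the integral becomes 4·∫ e^u du = 4·e^u.
Substituting back, u = x**2 + x - 5.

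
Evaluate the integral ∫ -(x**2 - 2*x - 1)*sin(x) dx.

Use integration by parts with u = x**2 - 2*x - 1, dv = -sin(x) dx, so v = cos(x).
Apply parts 2 times (tabular method): alternate signs, differentiate u down to 0, integrate dv up.

x**2*cos(x) - 2*x*sin(x) - 2*x*cos(x) + 2*sin(x) - 3*cos(x) + C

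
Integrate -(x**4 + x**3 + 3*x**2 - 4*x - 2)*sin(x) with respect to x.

x**4*cos(x) - 4*x**3*sin(x) + x**3*cos(x) - 3*x**2*sin(x) - 9*x**2*cos(x) + 18*x*sin(x) - 10*x*cos(x) + 10*sin(x) + 16*cos(x) + C

Use integration by parts with u = x**4 + x**3 + 3*x**2 - 4*x - 2, dv = -sin(x) dx, so v = cos(x).
Apply parts 4 times (tabular method): alternate signs, differentiate u down to 0, integrate dv up.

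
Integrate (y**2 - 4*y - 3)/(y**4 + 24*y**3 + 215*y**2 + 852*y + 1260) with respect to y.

21*log(y + 5) + 16*log(y + 6) - 37*log(y + 7) + 57/(y + 6) + C

Factor the denominator: (y + 5)*(y + 6)**2*(y + 7).
Partial-fraction decomposition: -37/(y + 7) + 16/(y + 6) - 57/(y + 6)**2 + 21/(y + 5).
Integrate each term; A/(y−a) gives A·log|y−a|; A/(y−a)² gives −A/(y−a).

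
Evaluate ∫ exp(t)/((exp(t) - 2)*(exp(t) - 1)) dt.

Let u = e^t, du = e^t dt.
The integral becomes ∫ du/((u-2)(u-1)); decompose into partial fractions.

log(exp(t) - 2) - log(exp(t) - 1) + C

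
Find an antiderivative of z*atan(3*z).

z**2*atan(3*z)/2 - z/6 + atan(3*z)/18 + C

Use integration by parts with u = arctan(3*z), dv = z dz.
Then du = 3/(9*z**2 + 1) dz.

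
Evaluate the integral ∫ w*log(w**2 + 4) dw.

Let u = w**2 + 4, so du = (2*w) dw.
The integral becomes (1/2)·∫ log(u) du; integrate by parts with u′=log(u), dv′=du.

w**2*log(w**2 + 4)/2 - w**2/2 + 2*log(w**2 + 4) + C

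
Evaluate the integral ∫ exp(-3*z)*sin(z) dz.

Let I denote the integral. Integrate by parts with u = sin(z), dv = exp(-3*z) dz, so v = -exp(-3*z)/3: I = -exp(-3*z)*sin(z)/3 + (1/3)·∫ exp(-3*z)*cos(z) dz.
Apply parts again with u = cos(z), dv = exp(-3*z) dz: ∫ exp(-3*z)*cos(z) dz = -exp(-3*z)*cos(z)/3 − (1/3)·I. Substituting back brings back I: I = -exp(-3*z)*sin(z)/3 - exp(-3*z)*cos(z)/9 − (1/9)·I.
Solving for I: (1 + 1/9)·I equals the remaining terms, so I = (9/10)·(-exp(-3*z)*sin(z)/3 - exp(-3*z)*cos(z)/9).

-3*exp(-3*z)*sin(z)/10 - exp(-3*z)*cos(z)/10 + C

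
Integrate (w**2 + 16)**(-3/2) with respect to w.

Substitute w = 4·tan(θ), so dw = 4·sec(θ)^2 dθ and the radical becomes sqrt(w**2 + 16) = 4·sec(θ) by the Pythagorean identity.
Integrate the resulting trig expression in θ, then back-substitute tan(θ) = w/4, sec(θ) = sqrt(w**2 + 16)/4 (absorbing any constant into C).

w/(16*sqrt(w**2 + 16)) + C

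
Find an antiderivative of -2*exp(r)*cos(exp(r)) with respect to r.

Let u = exp(r), so du = (exp(r)) dr.
Rewriting, the integral becomes -2·∫ cos(u) du = -2·sin(u).
Substituting back, u = exp(r).

-2*sin(exp(r)) + C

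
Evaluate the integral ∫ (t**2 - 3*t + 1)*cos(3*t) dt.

Use integration by parts with u = t**2 - 3*t + 1, dv = cos(3*t) dt, so v = sin(3*t)/3.
Apply parts 2 times (tabular method): alternate signs, differentiate u down to 0, integrate dv up.

t**2*sin(3*t)/3 - t*sin(3*t) + 2*t*cos(3*t)/9 + 7*sin(3*t)/27 - cos(3*t)/3 + C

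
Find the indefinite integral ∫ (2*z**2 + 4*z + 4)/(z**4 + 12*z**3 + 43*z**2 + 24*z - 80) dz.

Factor the denominator: (z - 1)*(z + 4)**2*(z + 5).
Partial-fraction decomposition: -17/(3*(z + 5)) + 28/(5*(z + 4)) - 4/(z + 4)**2 + 1/(15*(z - 1)).
Integrate each term; A/(z−a) gives A·log|z−a|; A/(z−a)² gives −A/(z−a).

log(z - 1)/15 + 28*log(z + 4)/5 - 17*log(z + 5)/3 + 4/(z + 4) + C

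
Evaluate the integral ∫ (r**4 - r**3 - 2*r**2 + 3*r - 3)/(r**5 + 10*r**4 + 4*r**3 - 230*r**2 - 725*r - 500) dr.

77*log(r - 5)/900 + log(r + 1)/48 + 91*log(r + 4)/9 - 3687*log(r + 5)/400 + 341/(20*r + 100) + C

Factor the denominator: (r - 5)*(r + 1)*(r + 4)*(r + 5)**2.
Partial-fraction decomposition: -3687/(400*(r + 5)) - 341/(20*(r + 5)**2) + 91/(9*(r + 4)) + 1/(48*(r + 1)) + 77/(900*(r - 5)).
Integrate each term; A/(r−a) gives A·log|r−a|; A/(r−a)² gives −A/(r−a).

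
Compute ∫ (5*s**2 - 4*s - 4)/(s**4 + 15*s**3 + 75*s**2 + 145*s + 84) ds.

5*log(s + 1)/36 - 53*log(s + 3)/8 + 92*log(s + 4)/9 - 269*log(s + 7)/72 + C

Factor the denominator: (s + 1)*(s + 3)*(s + 4)*(s + 7).
Partial-fraction decomposition: -269/(72*(s + 7)) + 92/(9*(s + 4)) - 53/(8*(s + 3)) + 5/(36*(s + 1)).
Integrate each term: A/(s−a) contributes A·log|s−a|.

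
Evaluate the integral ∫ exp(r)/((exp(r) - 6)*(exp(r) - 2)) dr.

Let u = e^r, du = e^r dr.
The integral becomes ∫ du/((u-6)(u-2)); decompose into partial fractions.

log(exp(r) - 6)/4 - log(exp(r) - 2)/4 + C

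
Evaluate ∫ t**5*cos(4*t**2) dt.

Let u = t², du = 2t dt; rewrite as (1/2)∫ u^2·cos(4u) du.
Now integrate by parts 2 times.

t**4*sin(4*t**2)/8 + t**2*cos(4*t**2)/16 - sin(4*t**2)/64 + C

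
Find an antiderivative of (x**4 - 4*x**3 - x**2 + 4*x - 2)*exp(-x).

(-x**4 + x**2 - 2*x)*exp(-x) + C

Use integration by parts with u = x**4 - 4*x**3 - x**2 + 4*x - 2, dv = exp(-x) dx, so v = -exp(-x).
Apply parts 4 times (tabular method): alternate signs, differentiate u down to 0, integrate dv up.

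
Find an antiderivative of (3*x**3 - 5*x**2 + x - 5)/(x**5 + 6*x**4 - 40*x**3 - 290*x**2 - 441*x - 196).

393*log(x - 7)/4928 - 101*log(x + 1)/576 + 281*log(x + 4)/297 - 643*log(x + 7)/756 - 7/(72*x + 72) + C

Factor the denominator: (x - 7)*(x + 1)**2*(x + 4)*(x + 7).
Partial-fraction decomposition: -643/(756*(x + 7)) + 281/(297*(x + 4)) - 101/(576*(x + 1)) + 7/(72*(x + 1)**2) + 393/(4928*(x - 7)).
Integrate each term; A/(x−a) gives A·log|x−a|; A/(x−a)² gives −A/(x−a).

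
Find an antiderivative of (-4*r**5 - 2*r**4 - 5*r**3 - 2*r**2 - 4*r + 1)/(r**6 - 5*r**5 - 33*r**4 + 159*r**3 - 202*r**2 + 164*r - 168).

Factor the denominator: (r - 7)*(r - 2)**2*(r + 6)*(r**2 + 1).
Partial-fraction decomposition: (23*r - 64)/(4625*(r**2 + 1)) - 29545/(30784*(r + 6)) + 2401/(1600*(r - 2)) + 43/(40*(r - 2)**2) - 7387/(1625*(r - 7)).
Integrate each term; A/(r−a) gives A·log|r−a|; the (Br+D)/(r²+p²) term gives a log and an atan.

-7387*log(r - 7)/1625 + 2401*log(r - 2)/1600 - 29545*log(r + 6)/30784 + 23*log(r**2 + 1)/9250 - 64*atan(r)/4625 - 43/(40*r - 80) + C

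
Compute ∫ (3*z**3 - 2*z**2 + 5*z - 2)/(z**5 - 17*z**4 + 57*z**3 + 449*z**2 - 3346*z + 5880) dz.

-8960*log(z - 7)/1521 + 87*log(z - 5)/11 - 89*log(z - 4)/45 - 376*log(z + 6)/9295 - 482/(39*z - 273) + C

Factor the denominator: (z - 7)**2*(z - 5)*(z - 4)*(z + 6).
Partial-fraction decomposition: -376/(9295*(z + 6)) - 89/(45*(z - 4)) + 87/(11*(z - 5)) - 8960/(1521*(z - 7)) + 482/(39*(z - 7)**2).
Integrate each term; A/(z−a) gives A·log|z−a|; A/(z−a)² gives −A/(z−a).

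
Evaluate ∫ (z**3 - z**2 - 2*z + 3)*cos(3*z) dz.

Use integration by parts with u = z**3 - z**2 - 2*z + 3, dv = cos(3*z) dz, so v = sin(3*z)/3.
Apply parts 3 times (tabular method): alternate signs, differentiate u down to 0, integrate dv up.

z**3*sin(3*z)/3 - z**2*sin(3*z)/3 + z**2*cos(3*z)/3 - 8*z*sin(3*z)/9 - 2*z*cos(3*z)/9 + 29*sin(3*z)/27 - 8*cos(3*z)/27 + C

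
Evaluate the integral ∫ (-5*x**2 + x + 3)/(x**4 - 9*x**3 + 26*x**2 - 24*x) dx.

Factor the denominator: x*(x - 4)*(x - 3)*(x - 2).
Partial-fraction decomposition: -15/(4*(x - 2)) + 13/(x - 3) - 73/(8*(x - 4)) - 1/(8*x).
Integrate each term: A/(x−a) contributes A·log|x−a|.

-log(x)/8 - 73*log(x - 4)/8 + 13*log(x - 3) - 15*log(x - 2)/4 + C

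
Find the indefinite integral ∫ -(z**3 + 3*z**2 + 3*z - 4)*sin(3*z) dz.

Use integration by parts with u = z**3 + 3*z**2 + 3*z - 4, dv = -sin(3*z) dz, so v = cos(3*z)/3.
Apply parts 3 times (tabular method): alternate signs, differentiate u down to 0, integrate dv up.

z**3*cos(3*z)/3 - z**2*sin(3*z)/3 + z**2*cos(3*z) - 2*z*sin(3*z)/3 + 7*z*cos(3*z)/9 - 7*sin(3*z)/27 - 14*cos(3*z)/9 + C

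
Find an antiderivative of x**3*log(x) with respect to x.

x**4*log(x)/4 - x**4/16 + C

Use integration by parts with u = log(x), dv = x**3 dx.
Then du = 1/x dx and v = x**4/4.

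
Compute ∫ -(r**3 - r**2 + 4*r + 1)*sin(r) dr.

r**3*cos(r) - 3*r**2*sin(r) - r**2*cos(r) + 2*r*sin(r) - 2*r*cos(r) + 2*sin(r) + 3*cos(r) + C

Use integration by parts with u = r**3 - r**2 + 4*r + 1, dv = -sin(r) dr, so v = cos(r).
Apply parts 3 times (tabular method): alternate signs, differentiate u down to 0, integrate dv up.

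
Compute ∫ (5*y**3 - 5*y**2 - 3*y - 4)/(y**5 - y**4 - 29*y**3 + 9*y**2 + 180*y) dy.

-log(y)/45 + 481*log(y - 5)/720 - 11*log(y - 3)/36 + 175*log(y + 3)/144 - 14*log(y + 4)/9 + C

Factor the denominator: y*(y - 5)*(y - 3)*(y + 3)*(y + 4).
Partial-fraction decomposition: -14/(9*(y + 4)) + 175/(144*(y + 3)) - 11/(36*(y - 3)) + 481/(720*(y - 5)) - 1/(45*y).
Integrate each term: A/(y−a) contributes A·log|y−a|.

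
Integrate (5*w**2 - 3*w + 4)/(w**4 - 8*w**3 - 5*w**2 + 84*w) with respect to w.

log(w)/21 + 38*log(w - 7)/35 - 6*log(w - 4)/7 - 29*log(w + 3)/105 + C

Factor the denominator: w*(w - 7)*(w - 4)*(w + 3).
Partial-fraction decomposition: -29/(105*(w + 3)) - 6/(7*(w - 4)) + 38/(35*(w - 7)) + 1/(21*w).
Integrate each term: A/(w−a) contributes A·log|w−a|.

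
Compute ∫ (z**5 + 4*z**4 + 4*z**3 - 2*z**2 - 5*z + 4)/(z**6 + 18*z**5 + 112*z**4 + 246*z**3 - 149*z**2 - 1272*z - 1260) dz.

Factor the denominator: (z - 2)*(z + 2)*(z + 3)**2*(z + 5)*(z + 7).
Partial-fraction decomposition: 1439/(240*(z + 7)) - 191/(28*(z + 5)) + 763/(400*(z + 3)) - 13/(20*(z + 3)**2) - 1/(10*(z + 2)) + 19/(1050*(z - 2)).
Integrate each term; A/(z−a) gives A·log|z−a|; A/(z−a)² gives −A/(z−a).

19*log(z - 2)/1050 - log(z + 2)/10 + 763*log(z + 3)/400 - 191*log(z + 5)/28 + 1439*log(z + 7)/240 + 13/(20*z + 60) + C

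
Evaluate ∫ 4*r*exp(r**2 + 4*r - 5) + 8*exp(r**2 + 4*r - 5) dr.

2*exp(r**2 + 4*r - 5) + C

Let u = r**2 + 4*r - 5, so du = (2*r + 4) dr.
Rewriting, the integral becomes 2·∫ e^u du = 2·e^u.
Substituting back, u = r**2 + 4*r - 5.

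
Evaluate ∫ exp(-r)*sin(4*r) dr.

-exp(-r)*sin(4*r)/17 - 4*exp(-r)*cos(4*r)/17 + C

Let I denote the integral. Integrate by parts with u = sin(4*r), dv = exp(-r) dr, so v = -exp(-r): I = -exp(-r)*sin(4*r) + 4·∫ exp(-r)*cos(4*r) dr.
Apply parts again with u = cos(4*r), dv = exp(-r) dr: ∫ exp(-r)*cos(4*r) dr = -exp(-r)*cos(4*r) − 4·I. Substituting back brings back I: I = -exp(-r)*sin(4*r) - 4*exp(-r)*cos(4*r) − 16·I.
Solving for I: (1 + 16)·I equals the remaining terms, so I = (1/17)·(-exp(-r)*sin(4*r) - 4*exp(-r)*cos(4*r)).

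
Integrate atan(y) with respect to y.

Use integration by parts with u = arctan(y), dv = dy.
Then du = 1/(y**2 + 1) dy.

y*atan(y) - log(y**2 + 1)/2 + C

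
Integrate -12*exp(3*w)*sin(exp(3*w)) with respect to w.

4*cos(exp(3*w)) + C

Let u = exp(3*w), so du = (3*exp(3*w)) dw.
Rewriting, the integral becomes -4·∫ sin(u) du = -4·-cos(u).
Substituting back, u = exp(3*w).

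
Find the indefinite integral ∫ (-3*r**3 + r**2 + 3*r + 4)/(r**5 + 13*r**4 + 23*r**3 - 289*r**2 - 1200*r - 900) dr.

Factor the denominator: (r - 5)*(r + 1)*(r + 5)*(r + 6)**2.
Partial-fraction decomposition: -5851/(605*(r + 6)) - 134/(11*(r + 6)**2) + 389/(40*(r + 5)) - 1/(120*(r + 1)) - 331/(7260*(r - 5)).
Integrate each term; A/(r−a) gives A·log|r−a|; A/(r−a)² gives −A/(r−a).

-331*log(r - 5)/7260 - log(r + 1)/120 + 389*log(r + 5)/40 - 5851*log(r + 6)/605 + 134/(11*r + 66) + C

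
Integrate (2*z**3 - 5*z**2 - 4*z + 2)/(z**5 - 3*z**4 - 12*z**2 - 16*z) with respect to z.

-log(z)/8 + 17*log(z - 4)/200 - log(z + 1)/25 + log(z**2 + 4)/25 + 81*atan(z/2)/100 + C

Factor the denominator: z*(z - 4)*(z + 1)*(z**2 + 4).
Partial-fraction decomposition: (4*z + 81)/(50*(z**2 + 4)) - 1/(25*(z + 1)) + 17/(200*(z - 4)) - 1/(8*z).
Integrate each term; A/(z−a) gives A·log|z−a|; the (Bz+D)/(z²+p²) term gives a log and an atan.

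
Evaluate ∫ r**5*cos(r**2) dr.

Let u = r², du = 2r dr; rewrite as (1/2)∫ u^2·cos(1u) du.
Now integrate by parts 2 times.

r**4*sin(r**2)/2 + r**2*cos(r**2) - sin(r**2) + C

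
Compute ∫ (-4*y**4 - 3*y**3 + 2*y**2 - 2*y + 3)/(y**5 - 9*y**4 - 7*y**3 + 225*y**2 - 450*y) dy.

Factor the denominator: y*(y - 6)*(y - 5)*(y - 3)*(y + 5).
Partial-fraction decomposition: -1031/(2200*(y + 5)) - 65/(24*(y - 3)) + 708/(25*(y - 5)) - 641/(22*(y - 6)) - 1/(150*y).
Integrate each term: A/(y−a) contributes A·log|y−a|.

-log(y)/150 - 641*log(y - 6)/22 + 708*log(y - 5)/25 - 65*log(y - 3)/24 - 1031*log(y + 5)/2200 + C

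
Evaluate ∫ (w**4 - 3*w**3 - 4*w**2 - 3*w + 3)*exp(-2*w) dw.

Use integration by parts with u = w**4 - 3*w**3 - 4*w**2 - 3*w + 3, dv = exp(-2*w) dw, so v = -exp(-2*w)/2.
Apply parts 4 times (tabular method): alternate signs, differentiate u down to 0, integrate dv up.

(-4*w**4 + 4*w**3 + 22*w**2 + 34*w + 5)*exp(-2*w)/8 + C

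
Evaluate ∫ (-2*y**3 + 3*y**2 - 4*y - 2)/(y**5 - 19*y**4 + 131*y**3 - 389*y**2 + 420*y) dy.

-log(y)/210 - 569*log(y - 7)/168 + 197*log(y - 5)/20 - 49*log(y - 4)/6 + 41*log(y - 3)/24 + C

Factor the denominator: y*(y - 7)*(y - 5)*(y - 4)*(y - 3).
Partial-fraction decomposition: 41/(24*(y - 3)) - 49/(6*(y - 4)) + 197/(20*(y - 5)) - 569/(168*(y - 7)) - 1/(210*y).
Integrate each term: A/(y−a) contributes A·log|y−a|.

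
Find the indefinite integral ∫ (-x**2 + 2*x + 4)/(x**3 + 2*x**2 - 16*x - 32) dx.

Factor the denominator: (x - 4)*(x + 2)*(x + 4).
Partial-fraction decomposition: -5/(4*(x + 4)) + 1/(3*(x + 2)) - 1/(12*(x - 4)).
Integrate each term: A/(x−a) contributes A·log|x−a|.

-log(x - 4)/12 + log(x + 2)/3 - 5*log(x + 4)/4 + C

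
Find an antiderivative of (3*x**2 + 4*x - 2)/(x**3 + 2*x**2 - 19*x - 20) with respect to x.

62*log(x - 4)/45 + 3*log(x + 1)/20 + 53*log(x + 5)/36 + C

Factor the denominator: (x - 4)*(x + 1)*(x + 5).
Partial-fraction decomposition: 53/(36*(x + 5)) + 3/(20*(x + 1)) + 62/(45*(x - 4)).
Integrate each term: A/(x−a) contributes A·log|x−a|.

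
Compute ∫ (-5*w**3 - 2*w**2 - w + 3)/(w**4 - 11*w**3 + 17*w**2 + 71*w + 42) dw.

-1817*log(w - 7)/64 + 165*log(w - 6)/7 - 81*log(w + 1)/448 - 1/(8*w + 8) + C

Factor the denominator: (w - 7)*(w - 6)*(w + 1)**2.
Partial-fraction decomposition: -81/(448*(w + 1)) + 1/(8*(w + 1)**2) + 165/(7*(w - 6)) - 1817/(64*(w - 7)).
Integrate each term; A/(w−a) gives A·log|w−a|; A/(w−a)² gives −A/(w−a).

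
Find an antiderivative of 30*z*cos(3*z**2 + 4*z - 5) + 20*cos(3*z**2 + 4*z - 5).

Let u = 3*z**2 + 4*z - 5, so du = (6*z + 4) dz.
Rewriting, the integral becomes 5·∫ cos(u) du = 5·sin(u).
Substituting back, u = 3*z**2 + 4*z - 5.

5*sin(3*z**2 + 4*z - 5) + C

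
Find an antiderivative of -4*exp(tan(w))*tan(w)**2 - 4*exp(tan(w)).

-4*exp(tan(w)) + C

Let u = tan(w), so du = (tan(w)**2 + 1) dw.
Rewriting, the integral becomes -4·∫ e^u du = -4·e^u.
Substituting back, u = tan(w).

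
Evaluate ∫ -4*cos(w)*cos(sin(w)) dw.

-4*sin(sin(w)) + C

Let u = sin(w), so du = (cos(w)) dw.
Rewriting, the integral becomes -4·∫ cos(u) du = -4·sin(u).
Substituting back, u = sin(w).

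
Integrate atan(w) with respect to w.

w*atan(w) - log(w**2 + 1)/2 + C

Use integration by parts with u = arctan(w), dv = dw.
Then du = 1/(w**2 + 1) dw.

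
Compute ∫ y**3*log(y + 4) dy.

Use integration by parts with u = log(y + 4), dv = y**3 dy.
Then du = 1/(y + 4) dy and v = y**4/4.

y**4*log(y + 4)/4 - y**4/16 + y**3/3 - 2*y**2 + 16*y - 64*log(y + 4) + C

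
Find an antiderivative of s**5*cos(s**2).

s**4*sin(s**2)/2 + s**2*cos(s**2) - sin(s**2) + C

Let u = s², du = 2s ds; rewrite as (1/2)∫ u^2·cos(1u) du.
Now integrate by parts 2 times.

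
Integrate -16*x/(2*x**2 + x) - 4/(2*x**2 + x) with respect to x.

-4*log(2*x**2 + x) + C

Let u = 2*x**2 + x, so du = (4*x + 1) dx.
Rewriting, the integral becomes -4·∫ 1/u du = -4·log(u).
Substituting back, u = 2*x**2 + x.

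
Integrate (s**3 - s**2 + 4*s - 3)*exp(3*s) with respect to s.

Use integration by parts with u = s**3 - s**2 + 4*s - 3, dv = exp(3*s) ds, so v = exp(3*s)/3.
Apply parts 3 times (tabular method): alternate signs, differentiate u down to 0, integrate dv up.

(9*s**3 - 18*s**2 + 48*s - 43)*exp(3*s)/27 + C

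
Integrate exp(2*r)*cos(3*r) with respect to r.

3*exp(2*r)*sin(3*r)/13 + 2*exp(2*r)*cos(3*r)/13 + C

Let I denote the integral. Integrate by parts with u = cos(3*r), dv = exp(2*r) dr, so v = exp(2*r)/2: I = exp(2*r)*cos(3*r)/2 + (3/2)·∫ exp(2*r)*sin(3*r) dr.
Apply parts again with u = sin(3*r), dv = exp(2*r) dr: ∫ exp(2*r)*sin(3*r) dr = exp(2*r)*sin(3*r)/2 − (3/2)·I. Substituting back brings back I: I = 3*exp(2*r)*sin(3*r)/4 + exp(2*r)*cos(3*r)/2 − (9/4)·I.
Solving for I: (1 + 9/4)·I equals the remaining terms, so I = (4/13)·(3*exp(2*r)*sin(3*r)/4 + exp(2*r)*cos(3*r)/2).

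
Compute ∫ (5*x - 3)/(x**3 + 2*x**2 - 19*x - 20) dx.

Factor the denominator: (x - 4)*(x + 1)*(x + 5).
Partial-fraction decomposition: -7/(9*(x + 5)) + 2/(5*(x + 1)) + 17/(45*(x - 4)).
Integrate each term: A/(x−a) contributes A·log|x−a|.

17*log(x - 4)/45 + 2*log(x + 1)/5 - 7*log(x + 5)/9 + C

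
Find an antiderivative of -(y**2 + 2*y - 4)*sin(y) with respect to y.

y**2*cos(y) - 2*y*sin(y) + 2*y*cos(y) - 2*sin(y) - 6*cos(y) + C

Use integration by parts with u = y**2 + 2*y - 4, dv = -sin(y) dy, so v = cos(y).
Apply parts 2 times (tabular method): alternate signs, differentiate u down to 0, integrate dv up.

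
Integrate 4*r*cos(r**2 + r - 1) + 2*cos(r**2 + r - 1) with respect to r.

Let u = r**2 + r - 1, so du = (2*r + 1) dr.
Rewriting, the integral becomes 2·∫ cos(u) du = 2·sin(u).
Substituting back, u = r**2 + r - 1.

2*sin(r**2 + r - 1) + C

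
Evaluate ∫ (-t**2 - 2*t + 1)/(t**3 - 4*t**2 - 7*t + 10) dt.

Factor the denominator: (t - 5)*(t - 1)*(t + 2).
Partial-fraction decomposition: 1/(21*(t + 2)) + 1/(6*(t - 1)) - 17/(14*(t - 5)).
Integrate each term: A/(t−a) contributes A·log|t−a|.

-17*log(t - 5)/14 + log(t - 1)/6 + log(t + 2)/21 + C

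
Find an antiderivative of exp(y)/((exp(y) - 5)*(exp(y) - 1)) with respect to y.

log(exp(y) - 5)/4 - log(exp(y) - 1)/4 + C

Let u = e^y, du = e^y dy.
The integral becomes ∫ du/((u-5)(u-1)); decompose into partial fractions.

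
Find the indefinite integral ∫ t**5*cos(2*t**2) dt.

t**4*sin(2*t**2)/4 + t**2*cos(2*t**2)/4 - sin(2*t**2)/8 + C

Let u = t², du = 2t dt; rewrite as (1/2)∫ u^2·cos(2u) du.
Now integrate by parts 2 times.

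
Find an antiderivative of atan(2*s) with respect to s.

Use integration by parts with u = arctan(2*s), dv = ds.
Then du = 2/(4*s**2 + 1) ds.

s*atan(2*s) - log(4*s**2 + 1)/4 + C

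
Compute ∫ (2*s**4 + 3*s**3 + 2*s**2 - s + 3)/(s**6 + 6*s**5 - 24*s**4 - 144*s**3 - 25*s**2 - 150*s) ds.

-log(s)/50 + 1673*log(s - 5)/14300 + 933*log(s + 5)/1300 - 675*log(s + 6)/814 + 7*log(s**2 + 1)/962 + 27*atan(s)/962 + C

Factor the denominator: s*(s - 5)*(s + 5)*(s + 6)*(s**2 + 1).
Partial-fraction decomposition: (14*s + 27)/(962*(s**2 + 1)) - 675/(814*(s + 6)) + 933/(1300*(s + 5)) + 1673/(14300*(s - 5)) - 1/(50*s).
Integrate each term; A/(s−a) gives A·log|s−a|; the (Bs+D)/(s²+p²) term gives a log and an atan.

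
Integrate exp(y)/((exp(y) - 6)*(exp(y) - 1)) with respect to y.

Let u = e^y, du = e^y dy.
The integral becomes ∫ du/((u-6)(u-1)); decompose into partial fractions.

log(exp(y) - 6)/5 - log(exp(y) - 1)/5 + C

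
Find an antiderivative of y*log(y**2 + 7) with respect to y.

Let u = y**2 + 7, so du = (2*y) dy.
The integral becomes (1/2)·∫ log(u) du; integrate by parts with u′=log(u), dv′=du.

y**2*log(y**2 + 7)/2 - y**2/2 + 7*log(y**2 + 7)/2 + C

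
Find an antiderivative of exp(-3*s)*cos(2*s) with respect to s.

2*exp(-3*s)*sin(2*s)/13 - 3*exp(-3*s)*cos(2*s)/13 + C

Let I denote the integral. Integrate by parts with u = cos(2*s), dv = exp(-3*s) ds, so v = -exp(-3*s)/3: I = -exp(-3*s)*cos(2*s)/3 − (2/3)·∫ exp(-3*s)*sin(2*s) ds.
Apply parts again with u = sin(2*s), dv = exp(-3*s) ds: ∫ exp(-3*s)*sin(2*s) ds = -exp(-3*s)*sin(2*s)/3 + (2/3)·I. Substituting back brings back I: I = 2*exp(-3*s)*sin(2*s)/9 - exp(-3*s)*cos(2*s)/3 − (4/9)·I.
Solving for I: (1 + 4/9)·I equals the remaining terms, so I = (9/13)·(2*exp(-3*s)*sin(2*s)/9 - exp(-3*s)*cos(2*s)/3).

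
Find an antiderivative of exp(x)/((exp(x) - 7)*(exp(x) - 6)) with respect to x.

Let u = e^x, du = e^x dx.
The integral becomes ∫ du/((u-6)(u-7)); decompose into partial fractions.

log(exp(x) - 7) - log(exp(x) - 6) + C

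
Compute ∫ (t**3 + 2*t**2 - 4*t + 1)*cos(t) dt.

t**3*sin(t) + 2*t**2*sin(t) + 3*t**2*cos(t) - 10*t*sin(t) + 4*t*cos(t) - 3*sin(t) - 10*cos(t) + C

Use integration by parts with u = t**3 + 2*t**2 - 4*t + 1, dv = cos(t) dt, so v = sin(t).
Apply parts 3 times (tabular method): alternate signs, differentiate u down to 0, integrate dv up.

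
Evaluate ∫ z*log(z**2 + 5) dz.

Let u = z**2 + 5, so du = (2*z) dz.
The integral becomes (1/2)·∫ log(u) du; integrate by parts with u′=log(u), dv′=du.

z**2*log(z**2 + 5)/2 - z**2/2 + 5*log(z**2 + 5)/2 + C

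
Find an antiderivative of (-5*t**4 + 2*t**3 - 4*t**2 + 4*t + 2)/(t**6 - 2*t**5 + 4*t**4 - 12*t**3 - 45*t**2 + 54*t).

Factor the denominator: t*(t - 3)*(t - 1)*(t + 2)*(t**2 + 9).
Partial-fraction decomposition: (1174*t - 8211)/(3510*(t**2 + 9)) + 59/(195*(t + 2)) + 1/(60*(t - 1)) - 373/(540*(t - 3)) + 1/(27*t).
Integrate each term; A/(t−a) gives A·log|t−a|; the (Bt+D)/(t²+p²) term gives a log and an atan.

log(t)/27 - 373*log(t - 3)/540 + log(t - 1)/60 + 59*log(t + 2)/195 + 587*log(t**2 + 9)/3510 - 2737*atan(t/3)/3510 + C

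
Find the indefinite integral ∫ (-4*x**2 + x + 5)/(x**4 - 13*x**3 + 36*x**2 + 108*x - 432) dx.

617*log(x - 6)/324 - 55*log(x - 4)/28 + 34*log(x + 3)/567 + 133/(18*x - 108) + C

Factor the denominator: (x - 6)**2*(x - 4)*(x + 3).
Partial-fraction decomposition: 34/(567*(x + 3)) - 55/(28*(x - 4)) + 617/(324*(x - 6)) - 133/(18*(x - 6)**2).
Integrate each term; A/(x−a) gives A·log|x−a|; A/(x−a)² gives −A/(x−a).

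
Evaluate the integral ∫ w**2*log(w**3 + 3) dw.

w**3*log(w**3 + 3)/3 - w**3/3 + log(w**3 + 3) + C

Let u = w**3 + 3, so du = (3*w**2) dw.
The integral becomes (1/3)·∫ log(u) du; integrate by parts with u′=log(u), dv′=du.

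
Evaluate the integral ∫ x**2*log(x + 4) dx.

Use integration by parts with u = log(x + 4), dv = x**2 dx.
Then du = 1/(x + 4) dx and v = x**3/3.

x**3*log(x + 4)/3 - x**3/9 + 2*x**2/3 - 16*x/3 + 64*log(x + 4)/3 + C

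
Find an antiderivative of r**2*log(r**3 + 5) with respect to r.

r**3*log(r**3 + 5)/3 - r**3/3 + 5*log(r**3 + 5)/3 + C

Let u = r**3 + 5, so du = (3*r**2) dr.
The integral becomes (1/3)·∫ log(u) du; integrate by parts with u′=log(u), dv′=du.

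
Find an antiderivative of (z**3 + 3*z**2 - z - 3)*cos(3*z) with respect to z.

z**3*sin(3*z)/3 + z**2*sin(3*z) + z**2*cos(3*z)/3 - 5*z*sin(3*z)/9 + 2*z*cos(3*z)/3 - 11*sin(3*z)/9 - 5*cos(3*z)/27 + C

Use integration by parts with u = z**3 + 3*z**2 - z - 3, dv = cos(3*z) dz, so v = sin(3*z)/3.
Apply parts 3 times (tabular method): alternate signs, differentiate u down to 0, integrate dv up.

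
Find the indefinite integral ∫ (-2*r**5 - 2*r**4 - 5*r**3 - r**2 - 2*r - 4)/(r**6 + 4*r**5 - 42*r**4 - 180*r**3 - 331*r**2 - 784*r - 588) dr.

-20099*log(r - 7)/29680 - log(r + 1)/240 + 113*log(r + 3)/260 - 3811*log(r + 7)/2226 - 71*log(r**2 + 4)/3445 + 96*atan(r/2)/3445 + C

Factor the denominator: (r - 7)*(r + 1)*(r + 3)*(r + 7)*(r**2 + 4).
Partial-fraction decomposition: -2*(71*r - 96)/(3445*(r**2 + 4)) - 3811/(2226*(r + 7)) + 113/(260*(r + 3)) - 1/(240*(r + 1)) - 20099/(29680*(r - 7)).
Integrate each term; A/(r−a) gives A·log|r−a|; the (Br+D)/(r²+p²) term gives a log and an atan.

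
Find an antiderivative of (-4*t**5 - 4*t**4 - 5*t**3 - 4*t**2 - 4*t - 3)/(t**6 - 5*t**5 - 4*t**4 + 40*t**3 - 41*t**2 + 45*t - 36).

Factor the denominator: (t - 4)*(t - 3)*(t - 1)*(t + 3)*(t**2 + 1).
Partial-fraction decomposition: 3*(4*t - 1)/(170*(t**2 + 1)) - 9/(20*(t + 3)) - 1/(2*(t - 1)) + 247/(20*(t - 3)) - 263/(17*(t - 4)).
Integrate each term; A/(t−a) gives A·log|t−a|; the (Bt+D)/(t²+p²) term gives a log and an atan.

-263*log(t - 4)/17 + 247*log(t - 3)/20 - log(t - 1)/2 - 9*log(t + 3)/20 + 3*log(t**2 + 1)/85 - 3*atan(t)/170 + C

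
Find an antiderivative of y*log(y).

Use integration by parts with u = log(y), dv = y dy.
Then du = 1/y dy and v = y**2/2.

y**2*log(y)/2 - y**2/4 + C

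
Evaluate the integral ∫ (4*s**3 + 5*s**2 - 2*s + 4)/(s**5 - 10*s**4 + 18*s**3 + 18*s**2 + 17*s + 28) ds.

Factor the denominator: (s - 7)*(s - 4)*(s + 1)*(s**2 + 1).
Partial-fraction decomposition: -(106*s + 67)/(850*(s**2 + 1)) + 7/(80*(s + 1)) - 332/(255*(s - 4)) + 1607/(1200*(s - 7)).
Integrate each term; A/(s−a) gives A·log|s−a|; the (Bs+D)/(s²+p²) term gives a log and an atan.

1607*log(s - 7)/1200 - 332*log(s - 4)/255 + 7*log(s + 1)/80 - 53*log(s**2 + 1)/850 - 67*atan(s)/850 + C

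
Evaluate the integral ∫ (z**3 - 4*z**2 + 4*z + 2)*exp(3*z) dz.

(9*z**3 - 45*z**2 + 66*z - 4)*exp(3*z)/27 + C

Use integration by parts with u = z**3 - 4*z**2 + 4*z + 2, dv = exp(3*z) dz, so v = exp(3*z)/3.
Apply parts 3 times (tabular method): alternate signs, differentiate u down to 0, integrate dv up.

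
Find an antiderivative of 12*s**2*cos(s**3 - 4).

Let u = s**3 - 4, so du = (3*s**2) ds.
Rewriting, the integral becomes 4·∫ cos(u) du = 4·sin(u).
Substituting back, u = s**3 - 4.

4*sin(s**3 - 4) + C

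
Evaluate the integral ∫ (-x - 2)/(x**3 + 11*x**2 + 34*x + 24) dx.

Factor the denominator: (x + 1)*(x + 4)*(x + 6).
Partial-fraction decomposition: 2/(5*(x + 6)) - 1/(3*(x + 4)) - 1/(15*(x + 1)).
Integrate each term: A/(x−a) contributes A·log|x−a|.

-log(x + 1)/15 - log(x + 4)/3 + 2*log(x + 6)/5 + C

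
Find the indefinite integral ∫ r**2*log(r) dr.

r**3*log(r)/3 - r**3/9 + C

Use integration by parts with u = log(r), dv = r**2 dr.
Then du = 1/r dr and v = r**3/3.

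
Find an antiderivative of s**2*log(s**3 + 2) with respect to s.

Let u = s**3 + 2, so du = (3*s**2) ds.
The integral becomes (1/3)·∫ log(u) du; integrate by parts with u′=log(u), dv′=du.

s**3*log(s**3 + 2)/3 - s**3/3 + 2*log(s**3 + 2)/3 + C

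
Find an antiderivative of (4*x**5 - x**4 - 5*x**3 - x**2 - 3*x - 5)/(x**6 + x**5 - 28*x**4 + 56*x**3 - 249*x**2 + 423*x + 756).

Factor the denominator: (x - 4)*(x - 3)*(x + 1)*(x + 7)*(x**2 + 9).
Partial-fraction decomposition: (3193*x + 1497)/(4500*(x**2 + 9)) + 71/(40*(x + 7)) - 1/(400*(x + 1)) - 733/(720*(x - 3)) + 317/(125*(x - 4)).
Integrate each term; A/(x−a) gives A·log|x−a|; the (Bx+D)/(x²+p²) term gives a log and an atan.

317*log(x - 4)/125 - 733*log(x - 3)/720 - log(x + 1)/400 + 71*log(x + 7)/40 + 3193*log(x**2 + 9)/9000 + 499*atan(x/3)/4500 + C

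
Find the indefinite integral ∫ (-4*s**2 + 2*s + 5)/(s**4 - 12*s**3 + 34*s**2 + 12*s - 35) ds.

-59*log(s - 7)/32 + 85*log(s - 5)/48 + log(s - 1)/16 + log(s + 1)/96 + C

Factor the denominator: (s - 7)*(s - 5)*(s - 1)*(s + 1).
Partial-fraction decomposition: 1/(96*(s + 1)) + 1/(16*(s - 1)) + 85/(48*(s - 5)) - 59/(32*(s - 7)).
Integrate each term: A/(s−a) contributes A·log|s−a|.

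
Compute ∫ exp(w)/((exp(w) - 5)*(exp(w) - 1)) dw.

log(exp(w) - 5)/4 - log(exp(w) - 1)/4 + C

Let u = e^w, du = e^w dw.
The integral becomes ∫ du/((u-5)(u-1)); decompose into partial fractions.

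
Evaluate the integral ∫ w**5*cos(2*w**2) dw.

Let u = w², du = 2w dw; rewrite as (1/2)∫ u^2·cos(2u) du.
Now integrate by parts 2 times.

w**4*sin(2*w**2)/4 + w**2*cos(2*w**2)/4 - sin(2*w**2)/8 + C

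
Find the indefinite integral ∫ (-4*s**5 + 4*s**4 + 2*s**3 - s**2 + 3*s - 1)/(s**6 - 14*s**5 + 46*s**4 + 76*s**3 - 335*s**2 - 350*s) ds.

Factor the denominator: s*(s - 7)*(s - 5)**2*(s + 1)*(s + 2).
Partial-fraction decomposition: -55/(294*(s + 2)) + 1/(288*(s + 1)) + 269431/(11025*(s - 5)) + 9761/(420*(s - 5)**2) - 18989/(672*(s - 7)) + 1/(350*s).
Integrate each term; A/(s−a) gives A·log|s−a|; A/(s−a)² gives −A/(s−a).

log(s)/350 - 18989*log(s - 7)/672 + 269431*log(s - 5)/11025 + log(s + 1)/288 - 55*log(s + 2)/294 - 9761/(420*s - 2100) + C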